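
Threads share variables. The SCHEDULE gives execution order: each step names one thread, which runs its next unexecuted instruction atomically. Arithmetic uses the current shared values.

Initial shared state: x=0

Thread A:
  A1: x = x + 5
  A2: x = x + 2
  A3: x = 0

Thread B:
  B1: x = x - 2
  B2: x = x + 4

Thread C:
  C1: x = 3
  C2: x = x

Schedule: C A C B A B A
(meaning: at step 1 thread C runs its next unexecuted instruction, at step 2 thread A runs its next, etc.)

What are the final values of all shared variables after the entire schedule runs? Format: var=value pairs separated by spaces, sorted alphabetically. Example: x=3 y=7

Answer: x=0

Derivation:
Step 1: thread C executes C1 (x = 3). Shared: x=3. PCs: A@0 B@0 C@1
Step 2: thread A executes A1 (x = x + 5). Shared: x=8. PCs: A@1 B@0 C@1
Step 3: thread C executes C2 (x = x). Shared: x=8. PCs: A@1 B@0 C@2
Step 4: thread B executes B1 (x = x - 2). Shared: x=6. PCs: A@1 B@1 C@2
Step 5: thread A executes A2 (x = x + 2). Shared: x=8. PCs: A@2 B@1 C@2
Step 6: thread B executes B2 (x = x + 4). Shared: x=12. PCs: A@2 B@2 C@2
Step 7: thread A executes A3 (x = 0). Shared: x=0. PCs: A@3 B@2 C@2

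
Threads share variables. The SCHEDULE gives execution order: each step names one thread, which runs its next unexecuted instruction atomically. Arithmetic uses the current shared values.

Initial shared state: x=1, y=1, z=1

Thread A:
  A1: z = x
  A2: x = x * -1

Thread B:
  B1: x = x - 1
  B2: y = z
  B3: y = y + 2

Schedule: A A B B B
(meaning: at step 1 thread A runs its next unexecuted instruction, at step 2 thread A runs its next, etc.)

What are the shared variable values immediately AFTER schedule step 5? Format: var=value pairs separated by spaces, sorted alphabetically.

Answer: x=-2 y=3 z=1

Derivation:
Step 1: thread A executes A1 (z = x). Shared: x=1 y=1 z=1. PCs: A@1 B@0
Step 2: thread A executes A2 (x = x * -1). Shared: x=-1 y=1 z=1. PCs: A@2 B@0
Step 3: thread B executes B1 (x = x - 1). Shared: x=-2 y=1 z=1. PCs: A@2 B@1
Step 4: thread B executes B2 (y = z). Shared: x=-2 y=1 z=1. PCs: A@2 B@2
Step 5: thread B executes B3 (y = y + 2). Shared: x=-2 y=3 z=1. PCs: A@2 B@3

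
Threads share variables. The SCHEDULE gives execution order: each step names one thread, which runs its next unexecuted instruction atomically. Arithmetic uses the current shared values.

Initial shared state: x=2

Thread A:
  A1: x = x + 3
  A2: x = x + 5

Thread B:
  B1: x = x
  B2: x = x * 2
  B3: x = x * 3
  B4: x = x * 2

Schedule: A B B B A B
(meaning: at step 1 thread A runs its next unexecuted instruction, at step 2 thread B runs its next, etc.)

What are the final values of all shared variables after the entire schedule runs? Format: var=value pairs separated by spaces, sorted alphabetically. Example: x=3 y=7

Step 1: thread A executes A1 (x = x + 3). Shared: x=5. PCs: A@1 B@0
Step 2: thread B executes B1 (x = x). Shared: x=5. PCs: A@1 B@1
Step 3: thread B executes B2 (x = x * 2). Shared: x=10. PCs: A@1 B@2
Step 4: thread B executes B3 (x = x * 3). Shared: x=30. PCs: A@1 B@3
Step 5: thread A executes A2 (x = x + 5). Shared: x=35. PCs: A@2 B@3
Step 6: thread B executes B4 (x = x * 2). Shared: x=70. PCs: A@2 B@4

Answer: x=70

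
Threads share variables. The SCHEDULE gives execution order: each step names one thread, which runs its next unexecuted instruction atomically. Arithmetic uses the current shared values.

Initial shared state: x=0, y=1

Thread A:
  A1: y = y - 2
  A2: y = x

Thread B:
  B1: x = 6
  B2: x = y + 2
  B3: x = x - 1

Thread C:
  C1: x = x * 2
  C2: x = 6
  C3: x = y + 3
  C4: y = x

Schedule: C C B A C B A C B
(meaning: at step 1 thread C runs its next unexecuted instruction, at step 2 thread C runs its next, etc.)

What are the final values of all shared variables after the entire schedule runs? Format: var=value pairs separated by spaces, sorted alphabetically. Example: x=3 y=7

Answer: x=0 y=1

Derivation:
Step 1: thread C executes C1 (x = x * 2). Shared: x=0 y=1. PCs: A@0 B@0 C@1
Step 2: thread C executes C2 (x = 6). Shared: x=6 y=1. PCs: A@0 B@0 C@2
Step 3: thread B executes B1 (x = 6). Shared: x=6 y=1. PCs: A@0 B@1 C@2
Step 4: thread A executes A1 (y = y - 2). Shared: x=6 y=-1. PCs: A@1 B@1 C@2
Step 5: thread C executes C3 (x = y + 3). Shared: x=2 y=-1. PCs: A@1 B@1 C@3
Step 6: thread B executes B2 (x = y + 2). Shared: x=1 y=-1. PCs: A@1 B@2 C@3
Step 7: thread A executes A2 (y = x). Shared: x=1 y=1. PCs: A@2 B@2 C@3
Step 8: thread C executes C4 (y = x). Shared: x=1 y=1. PCs: A@2 B@2 C@4
Step 9: thread B executes B3 (x = x - 1). Shared: x=0 y=1. PCs: A@2 B@3 C@4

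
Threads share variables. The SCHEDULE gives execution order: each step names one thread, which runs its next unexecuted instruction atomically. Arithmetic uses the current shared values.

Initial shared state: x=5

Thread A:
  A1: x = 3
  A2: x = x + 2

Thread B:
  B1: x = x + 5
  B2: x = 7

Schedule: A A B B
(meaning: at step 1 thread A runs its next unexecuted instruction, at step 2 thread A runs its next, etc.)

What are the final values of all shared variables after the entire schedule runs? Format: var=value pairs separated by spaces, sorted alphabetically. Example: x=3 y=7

Step 1: thread A executes A1 (x = 3). Shared: x=3. PCs: A@1 B@0
Step 2: thread A executes A2 (x = x + 2). Shared: x=5. PCs: A@2 B@0
Step 3: thread B executes B1 (x = x + 5). Shared: x=10. PCs: A@2 B@1
Step 4: thread B executes B2 (x = 7). Shared: x=7. PCs: A@2 B@2

Answer: x=7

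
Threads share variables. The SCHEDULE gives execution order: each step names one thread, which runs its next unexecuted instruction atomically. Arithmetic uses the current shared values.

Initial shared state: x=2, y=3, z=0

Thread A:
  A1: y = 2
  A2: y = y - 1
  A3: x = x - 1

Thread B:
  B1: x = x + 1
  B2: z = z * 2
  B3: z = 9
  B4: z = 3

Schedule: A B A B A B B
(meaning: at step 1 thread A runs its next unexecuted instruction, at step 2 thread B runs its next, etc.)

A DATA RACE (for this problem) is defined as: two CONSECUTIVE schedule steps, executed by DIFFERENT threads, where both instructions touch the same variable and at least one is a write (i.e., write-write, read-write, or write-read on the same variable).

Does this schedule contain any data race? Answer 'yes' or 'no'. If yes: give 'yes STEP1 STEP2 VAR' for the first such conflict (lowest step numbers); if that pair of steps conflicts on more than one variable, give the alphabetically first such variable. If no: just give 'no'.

Steps 1,2: A(r=-,w=y) vs B(r=x,w=x). No conflict.
Steps 2,3: B(r=x,w=x) vs A(r=y,w=y). No conflict.
Steps 3,4: A(r=y,w=y) vs B(r=z,w=z). No conflict.
Steps 4,5: B(r=z,w=z) vs A(r=x,w=x). No conflict.
Steps 5,6: A(r=x,w=x) vs B(r=-,w=z). No conflict.
Steps 6,7: same thread (B). No race.

Answer: no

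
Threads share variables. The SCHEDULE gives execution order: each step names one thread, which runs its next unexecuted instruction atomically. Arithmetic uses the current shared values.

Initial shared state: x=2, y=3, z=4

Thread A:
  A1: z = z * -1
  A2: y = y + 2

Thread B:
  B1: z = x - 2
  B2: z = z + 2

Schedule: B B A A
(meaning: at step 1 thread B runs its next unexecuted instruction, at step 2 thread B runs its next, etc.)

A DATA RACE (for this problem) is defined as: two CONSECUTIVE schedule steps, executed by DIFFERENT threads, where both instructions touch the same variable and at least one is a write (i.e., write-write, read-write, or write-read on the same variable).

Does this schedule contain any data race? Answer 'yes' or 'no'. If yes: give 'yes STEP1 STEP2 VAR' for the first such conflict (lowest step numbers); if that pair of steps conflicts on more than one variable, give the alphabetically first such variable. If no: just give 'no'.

Steps 1,2: same thread (B). No race.
Steps 2,3: B(z = z + 2) vs A(z = z * -1). RACE on z (W-W).
Steps 3,4: same thread (A). No race.
First conflict at steps 2,3.

Answer: yes 2 3 z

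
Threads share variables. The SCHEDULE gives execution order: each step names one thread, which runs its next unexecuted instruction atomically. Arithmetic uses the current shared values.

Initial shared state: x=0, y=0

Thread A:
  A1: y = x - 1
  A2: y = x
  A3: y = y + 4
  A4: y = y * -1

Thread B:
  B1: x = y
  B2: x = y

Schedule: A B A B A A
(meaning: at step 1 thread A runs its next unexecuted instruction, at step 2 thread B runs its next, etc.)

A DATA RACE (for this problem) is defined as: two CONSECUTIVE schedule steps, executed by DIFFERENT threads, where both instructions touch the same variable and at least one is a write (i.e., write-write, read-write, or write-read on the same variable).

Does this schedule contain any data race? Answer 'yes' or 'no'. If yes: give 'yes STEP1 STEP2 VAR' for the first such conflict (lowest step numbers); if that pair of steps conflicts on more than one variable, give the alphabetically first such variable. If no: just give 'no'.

Answer: yes 1 2 x

Derivation:
Steps 1,2: A(y = x - 1) vs B(x = y). RACE on x (R-W), y (W-R). Multiple vars; alphabetically first is x.
Steps 2,3: B(x = y) vs A(y = x). RACE on x (W-R), y (R-W). Multiple vars; alphabetically first is x.
Steps 3,4: A(y = x) vs B(x = y). RACE on x (R-W), y (W-R). Multiple vars; alphabetically first is x.
Steps 4,5: B(x = y) vs A(y = y + 4). RACE on y (R-W).
Steps 5,6: same thread (A). No race.
First conflict at steps 1,2.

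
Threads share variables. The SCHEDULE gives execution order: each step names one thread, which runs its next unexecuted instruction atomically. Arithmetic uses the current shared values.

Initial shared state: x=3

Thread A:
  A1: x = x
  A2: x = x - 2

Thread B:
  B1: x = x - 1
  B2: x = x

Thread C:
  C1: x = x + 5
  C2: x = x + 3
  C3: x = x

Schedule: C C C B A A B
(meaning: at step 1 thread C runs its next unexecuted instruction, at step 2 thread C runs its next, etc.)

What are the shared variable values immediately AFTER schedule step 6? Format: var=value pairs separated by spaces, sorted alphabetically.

Step 1: thread C executes C1 (x = x + 5). Shared: x=8. PCs: A@0 B@0 C@1
Step 2: thread C executes C2 (x = x + 3). Shared: x=11. PCs: A@0 B@0 C@2
Step 3: thread C executes C3 (x = x). Shared: x=11. PCs: A@0 B@0 C@3
Step 4: thread B executes B1 (x = x - 1). Shared: x=10. PCs: A@0 B@1 C@3
Step 5: thread A executes A1 (x = x). Shared: x=10. PCs: A@1 B@1 C@3
Step 6: thread A executes A2 (x = x - 2). Shared: x=8. PCs: A@2 B@1 C@3

Answer: x=8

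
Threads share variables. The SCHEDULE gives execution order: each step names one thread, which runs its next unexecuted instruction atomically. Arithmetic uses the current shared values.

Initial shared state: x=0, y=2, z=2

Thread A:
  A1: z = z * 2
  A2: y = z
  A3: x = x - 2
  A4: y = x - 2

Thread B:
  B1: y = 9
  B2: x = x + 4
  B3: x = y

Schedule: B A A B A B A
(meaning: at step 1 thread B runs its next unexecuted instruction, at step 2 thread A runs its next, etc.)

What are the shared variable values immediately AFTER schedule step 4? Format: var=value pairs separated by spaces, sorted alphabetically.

Answer: x=4 y=4 z=4

Derivation:
Step 1: thread B executes B1 (y = 9). Shared: x=0 y=9 z=2. PCs: A@0 B@1
Step 2: thread A executes A1 (z = z * 2). Shared: x=0 y=9 z=4. PCs: A@1 B@1
Step 3: thread A executes A2 (y = z). Shared: x=0 y=4 z=4. PCs: A@2 B@1
Step 4: thread B executes B2 (x = x + 4). Shared: x=4 y=4 z=4. PCs: A@2 B@2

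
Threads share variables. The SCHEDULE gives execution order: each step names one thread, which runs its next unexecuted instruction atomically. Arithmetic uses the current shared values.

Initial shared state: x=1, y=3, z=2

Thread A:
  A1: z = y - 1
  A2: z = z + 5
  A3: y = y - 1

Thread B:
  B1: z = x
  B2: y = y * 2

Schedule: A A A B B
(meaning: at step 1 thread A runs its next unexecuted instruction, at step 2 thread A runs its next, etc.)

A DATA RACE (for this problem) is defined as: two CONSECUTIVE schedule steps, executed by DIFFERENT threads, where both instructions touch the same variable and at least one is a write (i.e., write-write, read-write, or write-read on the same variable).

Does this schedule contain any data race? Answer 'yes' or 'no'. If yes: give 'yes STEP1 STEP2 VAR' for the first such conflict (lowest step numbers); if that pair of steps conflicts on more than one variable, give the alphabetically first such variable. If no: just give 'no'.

Steps 1,2: same thread (A). No race.
Steps 2,3: same thread (A). No race.
Steps 3,4: A(r=y,w=y) vs B(r=x,w=z). No conflict.
Steps 4,5: same thread (B). No race.

Answer: no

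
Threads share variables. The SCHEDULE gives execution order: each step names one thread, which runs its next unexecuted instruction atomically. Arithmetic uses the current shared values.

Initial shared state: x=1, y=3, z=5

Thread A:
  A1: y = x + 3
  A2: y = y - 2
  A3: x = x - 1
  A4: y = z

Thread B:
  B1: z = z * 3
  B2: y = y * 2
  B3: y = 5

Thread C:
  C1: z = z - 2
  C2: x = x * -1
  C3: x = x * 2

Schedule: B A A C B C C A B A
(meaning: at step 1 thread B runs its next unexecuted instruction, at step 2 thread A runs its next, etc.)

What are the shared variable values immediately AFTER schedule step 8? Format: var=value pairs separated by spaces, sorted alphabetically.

Answer: x=-3 y=4 z=13

Derivation:
Step 1: thread B executes B1 (z = z * 3). Shared: x=1 y=3 z=15. PCs: A@0 B@1 C@0
Step 2: thread A executes A1 (y = x + 3). Shared: x=1 y=4 z=15. PCs: A@1 B@1 C@0
Step 3: thread A executes A2 (y = y - 2). Shared: x=1 y=2 z=15. PCs: A@2 B@1 C@0
Step 4: thread C executes C1 (z = z - 2). Shared: x=1 y=2 z=13. PCs: A@2 B@1 C@1
Step 5: thread B executes B2 (y = y * 2). Shared: x=1 y=4 z=13. PCs: A@2 B@2 C@1
Step 6: thread C executes C2 (x = x * -1). Shared: x=-1 y=4 z=13. PCs: A@2 B@2 C@2
Step 7: thread C executes C3 (x = x * 2). Shared: x=-2 y=4 z=13. PCs: A@2 B@2 C@3
Step 8: thread A executes A3 (x = x - 1). Shared: x=-3 y=4 z=13. PCs: A@3 B@2 C@3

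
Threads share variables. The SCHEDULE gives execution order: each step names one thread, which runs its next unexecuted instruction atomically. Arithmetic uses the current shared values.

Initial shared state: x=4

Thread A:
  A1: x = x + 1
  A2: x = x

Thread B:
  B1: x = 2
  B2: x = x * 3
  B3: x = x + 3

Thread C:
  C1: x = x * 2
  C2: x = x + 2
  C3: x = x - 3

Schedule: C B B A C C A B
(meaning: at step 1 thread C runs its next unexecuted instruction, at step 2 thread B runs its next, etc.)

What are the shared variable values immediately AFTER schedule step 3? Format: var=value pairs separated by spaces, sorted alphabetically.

Step 1: thread C executes C1 (x = x * 2). Shared: x=8. PCs: A@0 B@0 C@1
Step 2: thread B executes B1 (x = 2). Shared: x=2. PCs: A@0 B@1 C@1
Step 3: thread B executes B2 (x = x * 3). Shared: x=6. PCs: A@0 B@2 C@1

Answer: x=6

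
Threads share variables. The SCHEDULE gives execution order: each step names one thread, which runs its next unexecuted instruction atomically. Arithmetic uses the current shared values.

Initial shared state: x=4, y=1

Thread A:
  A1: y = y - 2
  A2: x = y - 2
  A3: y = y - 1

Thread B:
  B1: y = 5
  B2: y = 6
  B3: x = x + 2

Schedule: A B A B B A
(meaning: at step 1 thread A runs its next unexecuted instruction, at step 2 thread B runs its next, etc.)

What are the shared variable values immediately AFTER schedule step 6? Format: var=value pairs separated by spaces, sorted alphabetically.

Step 1: thread A executes A1 (y = y - 2). Shared: x=4 y=-1. PCs: A@1 B@0
Step 2: thread B executes B1 (y = 5). Shared: x=4 y=5. PCs: A@1 B@1
Step 3: thread A executes A2 (x = y - 2). Shared: x=3 y=5. PCs: A@2 B@1
Step 4: thread B executes B2 (y = 6). Shared: x=3 y=6. PCs: A@2 B@2
Step 5: thread B executes B3 (x = x + 2). Shared: x=5 y=6. PCs: A@2 B@3
Step 6: thread A executes A3 (y = y - 1). Shared: x=5 y=5. PCs: A@3 B@3

Answer: x=5 y=5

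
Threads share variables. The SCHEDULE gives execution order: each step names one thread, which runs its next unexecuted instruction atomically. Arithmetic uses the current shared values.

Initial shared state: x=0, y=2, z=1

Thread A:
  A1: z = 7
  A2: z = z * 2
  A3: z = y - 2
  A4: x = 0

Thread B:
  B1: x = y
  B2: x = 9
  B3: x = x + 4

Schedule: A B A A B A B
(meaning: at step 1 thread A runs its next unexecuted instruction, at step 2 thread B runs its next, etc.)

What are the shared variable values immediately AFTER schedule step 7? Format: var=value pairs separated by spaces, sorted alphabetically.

Step 1: thread A executes A1 (z = 7). Shared: x=0 y=2 z=7. PCs: A@1 B@0
Step 2: thread B executes B1 (x = y). Shared: x=2 y=2 z=7. PCs: A@1 B@1
Step 3: thread A executes A2 (z = z * 2). Shared: x=2 y=2 z=14. PCs: A@2 B@1
Step 4: thread A executes A3 (z = y - 2). Shared: x=2 y=2 z=0. PCs: A@3 B@1
Step 5: thread B executes B2 (x = 9). Shared: x=9 y=2 z=0. PCs: A@3 B@2
Step 6: thread A executes A4 (x = 0). Shared: x=0 y=2 z=0. PCs: A@4 B@2
Step 7: thread B executes B3 (x = x + 4). Shared: x=4 y=2 z=0. PCs: A@4 B@3

Answer: x=4 y=2 z=0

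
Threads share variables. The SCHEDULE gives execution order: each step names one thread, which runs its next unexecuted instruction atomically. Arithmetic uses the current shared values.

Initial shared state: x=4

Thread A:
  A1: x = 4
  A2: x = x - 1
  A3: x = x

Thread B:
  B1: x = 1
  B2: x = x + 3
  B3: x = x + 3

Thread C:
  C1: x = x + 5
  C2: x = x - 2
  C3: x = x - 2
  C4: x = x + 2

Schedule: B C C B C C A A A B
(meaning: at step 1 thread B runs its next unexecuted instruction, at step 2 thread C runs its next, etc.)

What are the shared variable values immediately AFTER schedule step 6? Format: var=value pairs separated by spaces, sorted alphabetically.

Step 1: thread B executes B1 (x = 1). Shared: x=1. PCs: A@0 B@1 C@0
Step 2: thread C executes C1 (x = x + 5). Shared: x=6. PCs: A@0 B@1 C@1
Step 3: thread C executes C2 (x = x - 2). Shared: x=4. PCs: A@0 B@1 C@2
Step 4: thread B executes B2 (x = x + 3). Shared: x=7. PCs: A@0 B@2 C@2
Step 5: thread C executes C3 (x = x - 2). Shared: x=5. PCs: A@0 B@2 C@3
Step 6: thread C executes C4 (x = x + 2). Shared: x=7. PCs: A@0 B@2 C@4

Answer: x=7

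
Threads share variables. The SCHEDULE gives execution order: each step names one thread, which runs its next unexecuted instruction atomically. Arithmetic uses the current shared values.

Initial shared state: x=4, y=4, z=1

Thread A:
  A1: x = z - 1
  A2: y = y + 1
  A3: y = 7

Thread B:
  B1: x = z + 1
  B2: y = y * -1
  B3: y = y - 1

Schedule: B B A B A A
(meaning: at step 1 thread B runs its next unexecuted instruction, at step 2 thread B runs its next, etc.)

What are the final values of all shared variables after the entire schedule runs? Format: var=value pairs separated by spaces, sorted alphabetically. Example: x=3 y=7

Step 1: thread B executes B1 (x = z + 1). Shared: x=2 y=4 z=1. PCs: A@0 B@1
Step 2: thread B executes B2 (y = y * -1). Shared: x=2 y=-4 z=1. PCs: A@0 B@2
Step 3: thread A executes A1 (x = z - 1). Shared: x=0 y=-4 z=1. PCs: A@1 B@2
Step 4: thread B executes B3 (y = y - 1). Shared: x=0 y=-5 z=1. PCs: A@1 B@3
Step 5: thread A executes A2 (y = y + 1). Shared: x=0 y=-4 z=1. PCs: A@2 B@3
Step 6: thread A executes A3 (y = 7). Shared: x=0 y=7 z=1. PCs: A@3 B@3

Answer: x=0 y=7 z=1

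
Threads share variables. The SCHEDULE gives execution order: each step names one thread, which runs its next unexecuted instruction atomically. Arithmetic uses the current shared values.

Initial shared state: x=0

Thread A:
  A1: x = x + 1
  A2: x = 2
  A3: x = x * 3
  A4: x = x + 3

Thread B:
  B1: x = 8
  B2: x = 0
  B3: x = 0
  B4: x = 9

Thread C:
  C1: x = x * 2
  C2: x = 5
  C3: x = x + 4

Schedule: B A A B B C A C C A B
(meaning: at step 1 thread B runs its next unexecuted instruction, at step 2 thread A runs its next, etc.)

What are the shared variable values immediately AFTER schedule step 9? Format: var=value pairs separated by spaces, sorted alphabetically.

Answer: x=9

Derivation:
Step 1: thread B executes B1 (x = 8). Shared: x=8. PCs: A@0 B@1 C@0
Step 2: thread A executes A1 (x = x + 1). Shared: x=9. PCs: A@1 B@1 C@0
Step 3: thread A executes A2 (x = 2). Shared: x=2. PCs: A@2 B@1 C@0
Step 4: thread B executes B2 (x = 0). Shared: x=0. PCs: A@2 B@2 C@0
Step 5: thread B executes B3 (x = 0). Shared: x=0. PCs: A@2 B@3 C@0
Step 6: thread C executes C1 (x = x * 2). Shared: x=0. PCs: A@2 B@3 C@1
Step 7: thread A executes A3 (x = x * 3). Shared: x=0. PCs: A@3 B@3 C@1
Step 8: thread C executes C2 (x = 5). Shared: x=5. PCs: A@3 B@3 C@2
Step 9: thread C executes C3 (x = x + 4). Shared: x=9. PCs: A@3 B@3 C@3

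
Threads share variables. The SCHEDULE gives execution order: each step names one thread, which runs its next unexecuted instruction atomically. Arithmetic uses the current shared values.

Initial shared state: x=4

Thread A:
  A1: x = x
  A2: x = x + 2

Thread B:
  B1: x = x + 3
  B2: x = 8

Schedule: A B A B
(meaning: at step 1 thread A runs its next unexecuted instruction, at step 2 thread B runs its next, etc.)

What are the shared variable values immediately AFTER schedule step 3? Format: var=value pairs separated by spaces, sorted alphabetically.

Step 1: thread A executes A1 (x = x). Shared: x=4. PCs: A@1 B@0
Step 2: thread B executes B1 (x = x + 3). Shared: x=7. PCs: A@1 B@1
Step 3: thread A executes A2 (x = x + 2). Shared: x=9. PCs: A@2 B@1

Answer: x=9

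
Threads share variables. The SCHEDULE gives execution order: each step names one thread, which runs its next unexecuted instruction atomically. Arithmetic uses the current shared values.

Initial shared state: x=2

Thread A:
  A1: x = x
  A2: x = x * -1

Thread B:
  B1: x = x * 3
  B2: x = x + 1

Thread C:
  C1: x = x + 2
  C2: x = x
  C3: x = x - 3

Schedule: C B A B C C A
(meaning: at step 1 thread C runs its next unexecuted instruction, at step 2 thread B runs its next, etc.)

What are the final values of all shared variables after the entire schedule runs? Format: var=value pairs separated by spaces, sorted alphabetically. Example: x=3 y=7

Answer: x=-10

Derivation:
Step 1: thread C executes C1 (x = x + 2). Shared: x=4. PCs: A@0 B@0 C@1
Step 2: thread B executes B1 (x = x * 3). Shared: x=12. PCs: A@0 B@1 C@1
Step 3: thread A executes A1 (x = x). Shared: x=12. PCs: A@1 B@1 C@1
Step 4: thread B executes B2 (x = x + 1). Shared: x=13. PCs: A@1 B@2 C@1
Step 5: thread C executes C2 (x = x). Shared: x=13. PCs: A@1 B@2 C@2
Step 6: thread C executes C3 (x = x - 3). Shared: x=10. PCs: A@1 B@2 C@3
Step 7: thread A executes A2 (x = x * -1). Shared: x=-10. PCs: A@2 B@2 C@3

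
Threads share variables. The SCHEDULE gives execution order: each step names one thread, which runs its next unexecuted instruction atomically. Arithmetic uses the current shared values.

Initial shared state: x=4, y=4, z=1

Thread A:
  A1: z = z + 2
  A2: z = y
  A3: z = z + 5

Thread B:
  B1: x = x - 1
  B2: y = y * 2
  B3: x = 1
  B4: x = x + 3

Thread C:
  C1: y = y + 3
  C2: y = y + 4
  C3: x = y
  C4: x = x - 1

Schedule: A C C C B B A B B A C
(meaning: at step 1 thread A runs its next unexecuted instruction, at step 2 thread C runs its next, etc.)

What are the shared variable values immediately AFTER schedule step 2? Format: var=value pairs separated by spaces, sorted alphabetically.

Answer: x=4 y=7 z=3

Derivation:
Step 1: thread A executes A1 (z = z + 2). Shared: x=4 y=4 z=3. PCs: A@1 B@0 C@0
Step 2: thread C executes C1 (y = y + 3). Shared: x=4 y=7 z=3. PCs: A@1 B@0 C@1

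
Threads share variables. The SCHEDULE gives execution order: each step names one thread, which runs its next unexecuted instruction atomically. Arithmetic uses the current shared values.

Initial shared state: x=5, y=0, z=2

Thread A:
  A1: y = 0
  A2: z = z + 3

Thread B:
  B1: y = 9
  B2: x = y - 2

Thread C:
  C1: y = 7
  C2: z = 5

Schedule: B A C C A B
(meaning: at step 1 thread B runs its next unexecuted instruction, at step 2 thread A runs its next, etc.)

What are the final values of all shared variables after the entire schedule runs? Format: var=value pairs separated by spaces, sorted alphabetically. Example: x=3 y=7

Step 1: thread B executes B1 (y = 9). Shared: x=5 y=9 z=2. PCs: A@0 B@1 C@0
Step 2: thread A executes A1 (y = 0). Shared: x=5 y=0 z=2. PCs: A@1 B@1 C@0
Step 3: thread C executes C1 (y = 7). Shared: x=5 y=7 z=2. PCs: A@1 B@1 C@1
Step 4: thread C executes C2 (z = 5). Shared: x=5 y=7 z=5. PCs: A@1 B@1 C@2
Step 5: thread A executes A2 (z = z + 3). Shared: x=5 y=7 z=8. PCs: A@2 B@1 C@2
Step 6: thread B executes B2 (x = y - 2). Shared: x=5 y=7 z=8. PCs: A@2 B@2 C@2

Answer: x=5 y=7 z=8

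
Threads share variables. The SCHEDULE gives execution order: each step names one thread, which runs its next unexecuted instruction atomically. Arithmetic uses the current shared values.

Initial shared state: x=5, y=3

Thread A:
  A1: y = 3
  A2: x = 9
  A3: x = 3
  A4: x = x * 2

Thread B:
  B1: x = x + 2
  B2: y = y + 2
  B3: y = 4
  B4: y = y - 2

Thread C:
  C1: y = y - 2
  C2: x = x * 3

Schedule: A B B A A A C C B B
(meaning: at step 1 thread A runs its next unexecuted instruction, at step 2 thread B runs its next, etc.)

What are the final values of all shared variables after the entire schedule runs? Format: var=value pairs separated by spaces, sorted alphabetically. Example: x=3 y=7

Answer: x=18 y=2

Derivation:
Step 1: thread A executes A1 (y = 3). Shared: x=5 y=3. PCs: A@1 B@0 C@0
Step 2: thread B executes B1 (x = x + 2). Shared: x=7 y=3. PCs: A@1 B@1 C@0
Step 3: thread B executes B2 (y = y + 2). Shared: x=7 y=5. PCs: A@1 B@2 C@0
Step 4: thread A executes A2 (x = 9). Shared: x=9 y=5. PCs: A@2 B@2 C@0
Step 5: thread A executes A3 (x = 3). Shared: x=3 y=5. PCs: A@3 B@2 C@0
Step 6: thread A executes A4 (x = x * 2). Shared: x=6 y=5. PCs: A@4 B@2 C@0
Step 7: thread C executes C1 (y = y - 2). Shared: x=6 y=3. PCs: A@4 B@2 C@1
Step 8: thread C executes C2 (x = x * 3). Shared: x=18 y=3. PCs: A@4 B@2 C@2
Step 9: thread B executes B3 (y = 4). Shared: x=18 y=4. PCs: A@4 B@3 C@2
Step 10: thread B executes B4 (y = y - 2). Shared: x=18 y=2. PCs: A@4 B@4 C@2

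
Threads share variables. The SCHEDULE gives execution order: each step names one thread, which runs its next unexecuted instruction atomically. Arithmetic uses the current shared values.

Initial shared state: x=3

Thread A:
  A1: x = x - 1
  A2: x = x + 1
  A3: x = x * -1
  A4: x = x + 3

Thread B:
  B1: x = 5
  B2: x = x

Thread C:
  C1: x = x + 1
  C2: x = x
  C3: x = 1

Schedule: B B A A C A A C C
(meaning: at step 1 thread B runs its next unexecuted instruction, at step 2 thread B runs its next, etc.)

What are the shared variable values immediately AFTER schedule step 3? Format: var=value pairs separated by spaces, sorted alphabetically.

Step 1: thread B executes B1 (x = 5). Shared: x=5. PCs: A@0 B@1 C@0
Step 2: thread B executes B2 (x = x). Shared: x=5. PCs: A@0 B@2 C@0
Step 3: thread A executes A1 (x = x - 1). Shared: x=4. PCs: A@1 B@2 C@0

Answer: x=4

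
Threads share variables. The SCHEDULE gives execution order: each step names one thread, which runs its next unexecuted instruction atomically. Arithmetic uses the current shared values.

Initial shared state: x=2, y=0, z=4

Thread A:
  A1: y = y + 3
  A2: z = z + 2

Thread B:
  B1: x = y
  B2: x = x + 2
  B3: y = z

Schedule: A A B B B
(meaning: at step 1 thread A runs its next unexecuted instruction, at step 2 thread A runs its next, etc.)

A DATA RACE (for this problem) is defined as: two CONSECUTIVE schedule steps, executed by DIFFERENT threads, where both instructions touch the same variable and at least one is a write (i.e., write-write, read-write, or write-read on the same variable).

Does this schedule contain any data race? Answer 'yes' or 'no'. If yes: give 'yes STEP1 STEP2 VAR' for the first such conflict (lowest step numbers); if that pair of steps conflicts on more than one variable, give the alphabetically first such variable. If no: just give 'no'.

Steps 1,2: same thread (A). No race.
Steps 2,3: A(r=z,w=z) vs B(r=y,w=x). No conflict.
Steps 3,4: same thread (B). No race.
Steps 4,5: same thread (B). No race.

Answer: no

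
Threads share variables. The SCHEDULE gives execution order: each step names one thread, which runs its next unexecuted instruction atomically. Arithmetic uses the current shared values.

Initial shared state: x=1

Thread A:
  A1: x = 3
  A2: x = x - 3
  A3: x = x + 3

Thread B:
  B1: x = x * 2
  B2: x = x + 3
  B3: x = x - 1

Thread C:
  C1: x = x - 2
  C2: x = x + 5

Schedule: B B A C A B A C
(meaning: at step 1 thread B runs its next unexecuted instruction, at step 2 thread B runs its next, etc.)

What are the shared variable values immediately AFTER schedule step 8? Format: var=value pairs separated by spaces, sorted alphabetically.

Answer: x=5

Derivation:
Step 1: thread B executes B1 (x = x * 2). Shared: x=2. PCs: A@0 B@1 C@0
Step 2: thread B executes B2 (x = x + 3). Shared: x=5. PCs: A@0 B@2 C@0
Step 3: thread A executes A1 (x = 3). Shared: x=3. PCs: A@1 B@2 C@0
Step 4: thread C executes C1 (x = x - 2). Shared: x=1. PCs: A@1 B@2 C@1
Step 5: thread A executes A2 (x = x - 3). Shared: x=-2. PCs: A@2 B@2 C@1
Step 6: thread B executes B3 (x = x - 1). Shared: x=-3. PCs: A@2 B@3 C@1
Step 7: thread A executes A3 (x = x + 3). Shared: x=0. PCs: A@3 B@3 C@1
Step 8: thread C executes C2 (x = x + 5). Shared: x=5. PCs: A@3 B@3 C@2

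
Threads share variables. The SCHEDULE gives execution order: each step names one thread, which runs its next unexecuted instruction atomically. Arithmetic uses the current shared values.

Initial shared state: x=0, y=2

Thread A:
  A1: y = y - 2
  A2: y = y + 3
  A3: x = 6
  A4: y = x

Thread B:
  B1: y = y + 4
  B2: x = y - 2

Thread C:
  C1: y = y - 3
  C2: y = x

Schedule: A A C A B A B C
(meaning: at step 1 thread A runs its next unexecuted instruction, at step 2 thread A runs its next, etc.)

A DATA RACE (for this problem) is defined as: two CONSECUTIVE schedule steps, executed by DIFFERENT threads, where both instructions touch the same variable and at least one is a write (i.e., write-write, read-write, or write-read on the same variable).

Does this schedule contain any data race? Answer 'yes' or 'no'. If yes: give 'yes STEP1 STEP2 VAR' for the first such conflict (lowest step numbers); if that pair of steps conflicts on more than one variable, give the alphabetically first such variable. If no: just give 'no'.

Answer: yes 2 3 y

Derivation:
Steps 1,2: same thread (A). No race.
Steps 2,3: A(y = y + 3) vs C(y = y - 3). RACE on y (W-W).
Steps 3,4: C(r=y,w=y) vs A(r=-,w=x). No conflict.
Steps 4,5: A(r=-,w=x) vs B(r=y,w=y). No conflict.
Steps 5,6: B(y = y + 4) vs A(y = x). RACE on y (W-W).
Steps 6,7: A(y = x) vs B(x = y - 2). RACE on x (R-W), y (W-R). Multiple vars; alphabetically first is x.
Steps 7,8: B(x = y - 2) vs C(y = x). RACE on x (W-R), y (R-W). Multiple vars; alphabetically first is x.
First conflict at steps 2,3.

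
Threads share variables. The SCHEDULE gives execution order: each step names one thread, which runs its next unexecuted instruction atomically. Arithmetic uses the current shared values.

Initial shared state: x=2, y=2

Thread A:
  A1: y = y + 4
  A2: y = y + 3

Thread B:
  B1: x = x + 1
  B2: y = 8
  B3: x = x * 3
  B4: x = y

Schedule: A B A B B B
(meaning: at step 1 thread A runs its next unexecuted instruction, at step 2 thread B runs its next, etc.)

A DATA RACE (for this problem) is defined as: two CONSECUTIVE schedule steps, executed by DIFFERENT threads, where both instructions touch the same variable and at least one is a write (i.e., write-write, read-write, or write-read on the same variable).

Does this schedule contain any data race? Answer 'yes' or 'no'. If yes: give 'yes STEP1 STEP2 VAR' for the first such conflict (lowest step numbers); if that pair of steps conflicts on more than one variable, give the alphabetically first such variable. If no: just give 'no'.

Answer: yes 3 4 y

Derivation:
Steps 1,2: A(r=y,w=y) vs B(r=x,w=x). No conflict.
Steps 2,3: B(r=x,w=x) vs A(r=y,w=y). No conflict.
Steps 3,4: A(y = y + 3) vs B(y = 8). RACE on y (W-W).
Steps 4,5: same thread (B). No race.
Steps 5,6: same thread (B). No race.
First conflict at steps 3,4.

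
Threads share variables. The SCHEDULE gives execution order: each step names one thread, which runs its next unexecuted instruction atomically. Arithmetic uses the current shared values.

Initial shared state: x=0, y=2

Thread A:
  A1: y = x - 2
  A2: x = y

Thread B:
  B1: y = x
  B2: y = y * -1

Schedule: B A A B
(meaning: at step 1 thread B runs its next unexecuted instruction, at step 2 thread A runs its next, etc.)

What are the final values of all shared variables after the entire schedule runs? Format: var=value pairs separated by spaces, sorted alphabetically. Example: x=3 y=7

Answer: x=-2 y=2

Derivation:
Step 1: thread B executes B1 (y = x). Shared: x=0 y=0. PCs: A@0 B@1
Step 2: thread A executes A1 (y = x - 2). Shared: x=0 y=-2. PCs: A@1 B@1
Step 3: thread A executes A2 (x = y). Shared: x=-2 y=-2. PCs: A@2 B@1
Step 4: thread B executes B2 (y = y * -1). Shared: x=-2 y=2. PCs: A@2 B@2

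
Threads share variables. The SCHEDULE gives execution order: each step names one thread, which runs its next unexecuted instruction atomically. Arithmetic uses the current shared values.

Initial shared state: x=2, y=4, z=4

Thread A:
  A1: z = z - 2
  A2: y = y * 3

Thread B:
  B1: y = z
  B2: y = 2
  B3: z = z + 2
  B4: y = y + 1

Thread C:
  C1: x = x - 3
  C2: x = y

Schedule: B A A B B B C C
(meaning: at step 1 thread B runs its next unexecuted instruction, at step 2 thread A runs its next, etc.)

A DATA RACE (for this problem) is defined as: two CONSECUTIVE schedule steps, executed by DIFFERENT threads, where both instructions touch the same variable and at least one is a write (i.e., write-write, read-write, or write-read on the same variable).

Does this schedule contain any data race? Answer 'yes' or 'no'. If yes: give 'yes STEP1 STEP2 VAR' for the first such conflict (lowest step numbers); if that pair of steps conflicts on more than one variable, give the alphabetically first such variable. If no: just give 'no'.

Answer: yes 1 2 z

Derivation:
Steps 1,2: B(y = z) vs A(z = z - 2). RACE on z (R-W).
Steps 2,3: same thread (A). No race.
Steps 3,4: A(y = y * 3) vs B(y = 2). RACE on y (W-W).
Steps 4,5: same thread (B). No race.
Steps 5,6: same thread (B). No race.
Steps 6,7: B(r=y,w=y) vs C(r=x,w=x). No conflict.
Steps 7,8: same thread (C). No race.
First conflict at steps 1,2.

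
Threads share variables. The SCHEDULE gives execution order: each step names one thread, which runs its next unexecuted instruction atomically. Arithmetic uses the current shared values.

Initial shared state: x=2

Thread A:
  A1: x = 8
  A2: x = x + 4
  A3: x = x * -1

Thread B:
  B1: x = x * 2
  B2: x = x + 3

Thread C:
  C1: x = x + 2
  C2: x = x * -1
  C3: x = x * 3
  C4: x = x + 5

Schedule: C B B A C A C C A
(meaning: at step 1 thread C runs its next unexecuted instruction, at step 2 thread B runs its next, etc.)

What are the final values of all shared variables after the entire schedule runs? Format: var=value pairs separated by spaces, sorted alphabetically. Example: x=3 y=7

Step 1: thread C executes C1 (x = x + 2). Shared: x=4. PCs: A@0 B@0 C@1
Step 2: thread B executes B1 (x = x * 2). Shared: x=8. PCs: A@0 B@1 C@1
Step 3: thread B executes B2 (x = x + 3). Shared: x=11. PCs: A@0 B@2 C@1
Step 4: thread A executes A1 (x = 8). Shared: x=8. PCs: A@1 B@2 C@1
Step 5: thread C executes C2 (x = x * -1). Shared: x=-8. PCs: A@1 B@2 C@2
Step 6: thread A executes A2 (x = x + 4). Shared: x=-4. PCs: A@2 B@2 C@2
Step 7: thread C executes C3 (x = x * 3). Shared: x=-12. PCs: A@2 B@2 C@3
Step 8: thread C executes C4 (x = x + 5). Shared: x=-7. PCs: A@2 B@2 C@4
Step 9: thread A executes A3 (x = x * -1). Shared: x=7. PCs: A@3 B@2 C@4

Answer: x=7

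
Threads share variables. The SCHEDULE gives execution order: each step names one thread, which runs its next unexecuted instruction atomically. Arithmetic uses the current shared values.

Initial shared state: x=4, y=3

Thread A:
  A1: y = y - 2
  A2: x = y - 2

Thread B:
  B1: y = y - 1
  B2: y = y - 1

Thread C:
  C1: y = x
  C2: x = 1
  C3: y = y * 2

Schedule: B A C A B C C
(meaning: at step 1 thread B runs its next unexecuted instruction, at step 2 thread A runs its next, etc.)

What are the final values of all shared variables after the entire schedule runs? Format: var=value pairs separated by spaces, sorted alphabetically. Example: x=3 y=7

Answer: x=1 y=6

Derivation:
Step 1: thread B executes B1 (y = y - 1). Shared: x=4 y=2. PCs: A@0 B@1 C@0
Step 2: thread A executes A1 (y = y - 2). Shared: x=4 y=0. PCs: A@1 B@1 C@0
Step 3: thread C executes C1 (y = x). Shared: x=4 y=4. PCs: A@1 B@1 C@1
Step 4: thread A executes A2 (x = y - 2). Shared: x=2 y=4. PCs: A@2 B@1 C@1
Step 5: thread B executes B2 (y = y - 1). Shared: x=2 y=3. PCs: A@2 B@2 C@1
Step 6: thread C executes C2 (x = 1). Shared: x=1 y=3. PCs: A@2 B@2 C@2
Step 7: thread C executes C3 (y = y * 2). Shared: x=1 y=6. PCs: A@2 B@2 C@3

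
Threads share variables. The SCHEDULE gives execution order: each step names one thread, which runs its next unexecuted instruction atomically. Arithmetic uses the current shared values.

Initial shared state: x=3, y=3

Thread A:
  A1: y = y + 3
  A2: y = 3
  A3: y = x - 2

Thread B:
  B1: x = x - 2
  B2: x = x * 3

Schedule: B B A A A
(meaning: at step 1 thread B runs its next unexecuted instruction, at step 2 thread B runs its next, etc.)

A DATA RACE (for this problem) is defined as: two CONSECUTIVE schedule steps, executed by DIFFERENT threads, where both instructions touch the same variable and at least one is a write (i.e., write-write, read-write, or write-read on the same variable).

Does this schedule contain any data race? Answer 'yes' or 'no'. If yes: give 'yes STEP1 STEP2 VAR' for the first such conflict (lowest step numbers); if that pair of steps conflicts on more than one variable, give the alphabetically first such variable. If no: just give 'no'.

Steps 1,2: same thread (B). No race.
Steps 2,3: B(r=x,w=x) vs A(r=y,w=y). No conflict.
Steps 3,4: same thread (A). No race.
Steps 4,5: same thread (A). No race.

Answer: no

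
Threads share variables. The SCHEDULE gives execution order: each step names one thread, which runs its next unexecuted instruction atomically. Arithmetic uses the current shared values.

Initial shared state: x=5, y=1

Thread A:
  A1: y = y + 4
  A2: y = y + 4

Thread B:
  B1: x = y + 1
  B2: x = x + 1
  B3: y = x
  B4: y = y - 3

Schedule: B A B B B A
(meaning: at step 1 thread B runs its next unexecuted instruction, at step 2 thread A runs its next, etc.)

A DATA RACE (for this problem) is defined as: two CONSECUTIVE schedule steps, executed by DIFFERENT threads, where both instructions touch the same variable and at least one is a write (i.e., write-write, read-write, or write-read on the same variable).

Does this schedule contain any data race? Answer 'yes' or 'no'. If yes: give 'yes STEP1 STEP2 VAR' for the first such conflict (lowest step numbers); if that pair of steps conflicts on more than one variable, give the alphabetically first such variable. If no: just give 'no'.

Steps 1,2: B(x = y + 1) vs A(y = y + 4). RACE on y (R-W).
Steps 2,3: A(r=y,w=y) vs B(r=x,w=x). No conflict.
Steps 3,4: same thread (B). No race.
Steps 4,5: same thread (B). No race.
Steps 5,6: B(y = y - 3) vs A(y = y + 4). RACE on y (W-W).
First conflict at steps 1,2.

Answer: yes 1 2 y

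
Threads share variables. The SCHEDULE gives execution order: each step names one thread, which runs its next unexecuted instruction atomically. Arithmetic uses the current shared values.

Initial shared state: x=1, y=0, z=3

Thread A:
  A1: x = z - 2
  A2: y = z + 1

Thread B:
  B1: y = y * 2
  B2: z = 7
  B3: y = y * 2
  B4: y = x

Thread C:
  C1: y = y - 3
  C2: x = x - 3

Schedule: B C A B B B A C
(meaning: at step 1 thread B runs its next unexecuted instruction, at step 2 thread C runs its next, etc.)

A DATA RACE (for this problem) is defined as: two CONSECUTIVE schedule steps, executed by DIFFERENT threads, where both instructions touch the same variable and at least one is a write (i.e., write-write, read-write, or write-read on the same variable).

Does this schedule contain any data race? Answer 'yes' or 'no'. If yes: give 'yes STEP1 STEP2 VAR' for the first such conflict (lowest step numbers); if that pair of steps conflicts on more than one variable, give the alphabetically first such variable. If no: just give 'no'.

Answer: yes 1 2 y

Derivation:
Steps 1,2: B(y = y * 2) vs C(y = y - 3). RACE on y (W-W).
Steps 2,3: C(r=y,w=y) vs A(r=z,w=x). No conflict.
Steps 3,4: A(x = z - 2) vs B(z = 7). RACE on z (R-W).
Steps 4,5: same thread (B). No race.
Steps 5,6: same thread (B). No race.
Steps 6,7: B(y = x) vs A(y = z + 1). RACE on y (W-W).
Steps 7,8: A(r=z,w=y) vs C(r=x,w=x). No conflict.
First conflict at steps 1,2.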